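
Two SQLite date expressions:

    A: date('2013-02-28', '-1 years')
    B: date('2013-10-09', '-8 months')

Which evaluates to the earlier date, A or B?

A

A = 2012-02-28.
B = 2013-02-09.
A is earlier.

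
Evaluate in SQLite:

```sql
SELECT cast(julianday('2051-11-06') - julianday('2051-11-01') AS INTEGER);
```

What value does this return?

Both dates are in November 2051: 6 − 1 = 5.

5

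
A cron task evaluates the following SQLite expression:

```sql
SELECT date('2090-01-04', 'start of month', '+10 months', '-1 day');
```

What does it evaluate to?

`start of month` rewinds 2090-01-04 to 2090-01-01.
Adding +10 months to 2090-01-01 gives 2090-11-01.
Going back 1 day from 2090-11-01 reaches 2090-10-31 (last day of October, 31 days).

2090-10-31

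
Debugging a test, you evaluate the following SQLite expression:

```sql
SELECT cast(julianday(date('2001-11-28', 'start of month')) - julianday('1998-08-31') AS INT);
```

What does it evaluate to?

1158

`start of month` rewinds 2001-11-28 to 2001-11-01.
0 days remain in August 1998 after the 31st (31 − 31).
Full months from September 1998 through October 2001 contribute their day counts.
Then 1 day into November 2001.
Total: 0 + 30 + 31 + 30 + 31 + 31 + 28 + 31 + 30 + 31 + 30 + 31 + 31 + 30 + 31 + 30 + 31 + 31 + 29 + 31 + 30 + 31 + 30 + 31 + 31 + 30 + 31 + 30 + 31 + 31 + 28 + 31 + 30 + 31 + 30 + 31 + 31 + 30 + 31 + 1 = 1158.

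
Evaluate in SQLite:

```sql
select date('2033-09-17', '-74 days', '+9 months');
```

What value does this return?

Applying '-74 days' to 2033-09-17: counting 74 days back gives 2033-07-05.
Adding +9 months to 2033-07-05 gives 2034-04-05.

2034-04-05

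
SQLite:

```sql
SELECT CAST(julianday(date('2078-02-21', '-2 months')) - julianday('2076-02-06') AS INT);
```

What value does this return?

Adding -2 months to 2078-02-21 gives 2077-12-21.
23 days remain in February 2076 after the 6th (29 − 6).
Full months from March 2076 through November 2077 contribute their day counts.
Then 21 days into December 2077.
Total: 23 + 31 + 30 + 31 + 30 + 31 + 31 + 30 + 31 + 30 + 31 + 31 + 28 + 31 + 30 + 31 + 30 + 31 + 31 + 30 + 31 + 30 + 21 = 684.

684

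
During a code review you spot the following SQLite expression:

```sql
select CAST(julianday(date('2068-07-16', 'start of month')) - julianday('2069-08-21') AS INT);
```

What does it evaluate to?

`start of month` rewinds 2068-07-16 to 2068-07-01.
30 days remain in July 2068 after the 1st (31 − 1).
Full months from August 2068 through July 2069 contribute their day counts.
Then 21 days into August 2069.
Total: 30 + 31 + 30 + 31 + 30 + 31 + 31 + 28 + 31 + 30 + 31 + 30 + 31 + 21 = 416.
The subtraction is earlier − later, so the result is −416 → -416.

-416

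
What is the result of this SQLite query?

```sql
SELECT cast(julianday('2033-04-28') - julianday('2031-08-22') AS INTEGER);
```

9 days remain in August 2031 after the 22nd (31 − 22).
Full months from September 2031 through March 2033 contribute their day counts.
Then 28 days into April 2033.
Total: 9 + 30 + 31 + 30 + 31 + 31 + 29 + 31 + 30 + 31 + 30 + 31 + 31 + 30 + 31 + 30 + 31 + 31 + 28 + 31 + 28 = 615.

615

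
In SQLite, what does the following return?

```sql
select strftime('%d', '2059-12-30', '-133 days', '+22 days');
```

First apply '-133 days', '+22 days': 2059-12-30 → 2059-09-10.
`%d` extracts the 2-digit day of month: 10.

10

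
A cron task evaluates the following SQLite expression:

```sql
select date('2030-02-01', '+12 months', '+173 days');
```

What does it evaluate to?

Adding +12 months to 2030-02-01 gives 2031-02-01.
Applying '+173 days' to 2031-02-01: counting 173 days forward gives 2031-07-24.

2031-07-24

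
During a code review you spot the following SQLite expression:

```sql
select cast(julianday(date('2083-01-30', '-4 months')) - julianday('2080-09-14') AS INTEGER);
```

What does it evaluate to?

Adding -4 months to 2083-01-30 gives 2082-09-30.
16 days remain in September 2080 after the 14th (30 − 14).
Full months from October 2080 through August 2082 contribute their day counts.
Then 30 days into September 2082.
Total: 16 + 31 + 30 + 31 + 31 + 28 + 31 + 30 + 31 + 30 + 31 + 31 + 30 + 31 + 30 + 31 + 31 + 28 + 31 + 30 + 31 + 30 + 31 + 31 + 30 = 746.

746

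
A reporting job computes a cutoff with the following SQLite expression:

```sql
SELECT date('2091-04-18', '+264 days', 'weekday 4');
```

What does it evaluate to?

Applying '+264 days' to 2091-04-18: counting 264 days forward gives 2092-01-07.
`weekday 4` advances to the next Thursday; 2092-01-07 is a Monday, so it moves forward to 2092-01-10.

2092-01-10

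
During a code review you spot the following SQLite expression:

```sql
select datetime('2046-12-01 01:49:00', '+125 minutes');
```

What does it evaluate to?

125 minutes = 2h 5m; +125 minutes from 2046-12-01 01:49:00 is 2046-12-01 03:54:00.

2046-12-01 03:54:00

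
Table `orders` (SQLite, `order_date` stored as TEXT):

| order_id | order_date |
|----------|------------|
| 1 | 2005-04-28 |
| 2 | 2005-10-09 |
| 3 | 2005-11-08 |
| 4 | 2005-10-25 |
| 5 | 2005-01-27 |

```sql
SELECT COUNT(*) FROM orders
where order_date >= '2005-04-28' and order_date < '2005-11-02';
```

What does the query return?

Rows in [2005-04-28, 2005-11-02): 2005-04-28, 2005-10-09, 2005-10-25 → 3 rows.

3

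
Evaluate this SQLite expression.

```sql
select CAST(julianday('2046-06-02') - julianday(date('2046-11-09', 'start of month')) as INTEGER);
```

-152

`start of month` rewinds 2046-11-09 to 2046-11-01.
28 days remain in June 2046 after the 2nd (30 − 2).
July 2046: 31 days.
August 2046: 31 days.
September 2046: 30 days.
October 2046: 31 days.
Then 1 day into November 2046.
Total: 28 + 31 + 31 + 30 + 31 + 1 = 152.
The subtraction is earlier − later, so the result is −152 → -152.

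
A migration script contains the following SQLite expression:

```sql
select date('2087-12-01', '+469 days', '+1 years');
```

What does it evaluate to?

Applying '+469 days' to 2087-12-01: counting 469 days forward gives 2089-03-14.
Adding +1 year to 2089-03-14 gives 2090-03-14.

2090-03-14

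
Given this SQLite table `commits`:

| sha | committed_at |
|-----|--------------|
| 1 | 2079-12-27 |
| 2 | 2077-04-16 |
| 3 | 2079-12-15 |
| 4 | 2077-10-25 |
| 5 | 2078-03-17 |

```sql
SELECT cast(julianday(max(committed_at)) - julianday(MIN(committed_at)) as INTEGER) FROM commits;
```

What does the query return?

MIN = 2077-04-16, MAX = 2079-12-27.
14 days remain in April 2077 after the 16th (30 − 16).
Full months from May 2077 through November 2079 contribute their day counts.
Then 27 days into December 2079.
Total: 14 + 31 + 30 + 31 + 31 + 30 + 31 + 30 + 31 + 31 + 28 + 31 + 30 + 31 + 30 + 31 + 31 + 30 + 31 + 30 + 31 + 31 + 28 + 31 + 30 + 31 + 30 + 31 + 31 + 30 + 31 + 30 + 27 = 985.

985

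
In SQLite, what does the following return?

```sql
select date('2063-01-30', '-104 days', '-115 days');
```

Applying '-104 days' to 2063-01-30: counting 104 days back gives 2062-10-18.
Applying '-115 days' to 2062-10-18: counting 115 days back gives 2062-06-25.

2062-06-25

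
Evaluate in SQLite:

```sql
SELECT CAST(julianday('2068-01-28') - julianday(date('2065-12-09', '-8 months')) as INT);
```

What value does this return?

Adding -8 months to 2065-12-09 gives 2065-04-09.
21 days remain in April 2065 after the 9th (30 − 9).
Full months from May 2065 through December 2067 contribute their day counts.
Then 28 days into January 2068.
Total: 21 + 31 + 30 + 31 + 31 + 30 + 31 + 30 + 31 + 31 + 28 + 31 + 30 + 31 + 30 + 31 + 31 + 30 + 31 + 30 + 31 + 31 + 28 + 31 + 30 + 31 + 30 + 31 + 31 + 30 + 31 + 30 + 31 + 28 = 1024.

1024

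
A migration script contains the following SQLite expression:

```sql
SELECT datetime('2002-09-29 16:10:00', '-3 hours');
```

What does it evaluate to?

-3 hours from 2002-09-29 16:10:00 is 2002-09-29 13:10:00.

2002-09-29 13:10:00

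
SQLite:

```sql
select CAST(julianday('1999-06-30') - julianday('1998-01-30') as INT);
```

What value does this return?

1 day remains in January 1998 after the 30th (31 − 30).
Full months from February 1998 through May 1999 contribute their day counts.
Then 30 days into June 1999.
Total: 1 + 28 + 31 + 30 + 31 + 30 + 31 + 31 + 30 + 31 + 30 + 31 + 31 + 28 + 31 + 30 + 31 + 30 = 516.

516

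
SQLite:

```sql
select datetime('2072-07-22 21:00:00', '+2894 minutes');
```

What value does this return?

2894 minutes = 48h 14m; +2894 minutes from 2072-07-22 21:00:00 is 2072-07-24 21:14:00 (crosses midnight).

2072-07-24 21:14:00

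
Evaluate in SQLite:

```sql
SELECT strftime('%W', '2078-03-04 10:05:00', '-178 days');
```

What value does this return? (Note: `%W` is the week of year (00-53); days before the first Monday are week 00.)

First apply '-178 days': 2078-03-04 10:05:00 → 2077-09-07 10:05:00.
2077-09-07 is a Tuesday. SQLite's %W counts Mondays since the year started; the result is 36.

36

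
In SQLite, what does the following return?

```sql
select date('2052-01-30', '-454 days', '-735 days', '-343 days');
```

Applying '-454 days' to 2052-01-30: counting 454 days back gives 2050-11-02.
Applying '-735 days' to 2050-11-02: counting 735 days back gives 2048-10-28.
Applying '-343 days' to 2048-10-28: counting 343 days back gives 2047-11-20.

2047-11-20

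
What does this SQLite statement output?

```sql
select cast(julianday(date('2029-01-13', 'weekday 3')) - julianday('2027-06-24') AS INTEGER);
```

573

`weekday 3` advances to the next Wednesday; 2029-01-13 is a Saturday, so it moves forward to 2029-01-17.
6 days remain in June 2027 after the 24th (30 − 24).
Full months from July 2027 through December 2028 contribute their day counts.
Then 17 days into January 2029.
Total: 6 + 31 + 31 + 30 + 31 + 30 + 31 + 31 + 29 + 31 + 30 + 31 + 30 + 31 + 31 + 30 + 31 + 30 + 31 + 17 = 573.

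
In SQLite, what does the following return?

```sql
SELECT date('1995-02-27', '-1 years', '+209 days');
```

Adding -1 year to 1995-02-27 gives 1994-02-27.
Applying '+209 days' to 1994-02-27: counting 209 days forward gives 1994-09-24.

1994-09-24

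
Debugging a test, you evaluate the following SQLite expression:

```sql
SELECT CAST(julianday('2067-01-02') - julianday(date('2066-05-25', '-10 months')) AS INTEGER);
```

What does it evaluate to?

Adding -10 months to 2066-05-25 gives 2065-07-25.
6 days remain in July 2065 after the 25th (31 − 25).
Full months from August 2065 through December 2066 contribute their day counts.
Then 2 days into January 2067.
Total: 6 + 31 + 30 + 31 + 30 + 31 + 31 + 28 + 31 + 30 + 31 + 30 + 31 + 31 + 30 + 31 + 30 + 31 + 2 = 526.

526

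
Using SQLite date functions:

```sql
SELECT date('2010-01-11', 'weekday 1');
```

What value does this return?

`weekday 1` advances to the next Monday; 2010-01-11 is already a Monday, so it stays at 2010-01-11.

2010-01-11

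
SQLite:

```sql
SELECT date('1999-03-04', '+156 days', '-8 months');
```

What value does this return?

1998-12-07

Applying '+156 days' to 1999-03-04: counting 156 days forward gives 1999-08-07.
Adding -8 months to 1999-08-07 gives 1998-12-07.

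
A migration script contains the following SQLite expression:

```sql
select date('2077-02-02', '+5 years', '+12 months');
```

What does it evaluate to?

Adding +5 years to 2077-02-02 gives 2082-02-02.
Adding +12 months to 2082-02-02 gives 2083-02-02.

2083-02-02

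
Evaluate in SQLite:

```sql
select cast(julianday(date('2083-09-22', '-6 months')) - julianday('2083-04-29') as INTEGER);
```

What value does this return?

-38

Adding -6 months to 2083-09-22 gives 2083-03-22.
9 days remain in March 2083 after the 22nd (31 − 22).
Then 29 days into April 2083.
Total: 9 + 29 = 38.
The subtraction is earlier − later, so the result is −38 → -38.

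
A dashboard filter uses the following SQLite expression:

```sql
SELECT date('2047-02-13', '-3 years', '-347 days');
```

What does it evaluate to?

2043-03-03

Adding -3 years to 2047-02-13 gives 2044-02-13.
Applying '-347 days' to 2044-02-13: counting 347 days back gives 2043-03-03.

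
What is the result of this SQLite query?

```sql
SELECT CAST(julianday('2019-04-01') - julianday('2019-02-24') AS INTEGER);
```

36

4 days remain in February 2019 after the 24th (28 − 24).
March 2019: 31 days.
Then 1 day into April 2019.
Total: 4 + 31 + 1 = 36.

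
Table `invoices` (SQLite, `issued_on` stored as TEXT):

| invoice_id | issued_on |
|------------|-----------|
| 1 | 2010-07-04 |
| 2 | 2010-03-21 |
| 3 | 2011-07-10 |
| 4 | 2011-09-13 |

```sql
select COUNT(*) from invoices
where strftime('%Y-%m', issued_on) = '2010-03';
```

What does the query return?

Rows with year-month 2010-03: 2010-03-21 → 1.

1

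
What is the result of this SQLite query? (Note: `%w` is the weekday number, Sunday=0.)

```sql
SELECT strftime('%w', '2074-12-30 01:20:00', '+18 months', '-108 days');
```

First apply '+18 months', '-108 days': 2074-12-30 01:20:00 → 2076-03-14 01:20:00.
2076-03-14 is a Saturday; with Sunday=0 that is 6.

6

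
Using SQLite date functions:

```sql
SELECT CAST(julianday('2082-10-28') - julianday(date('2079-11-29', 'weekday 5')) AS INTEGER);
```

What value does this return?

`weekday 5` advances to the next Friday; 2079-11-29 is a Wednesday, so it moves forward to 2079-12-01.
30 days remain in December 2079 after the 1st (31 − 1).
Full months from January 2080 through September 2082 contribute their day counts.
Then 28 days into October 2082.
Total: 30 + 31 + 29 + 31 + 30 + 31 + 30 + 31 + 31 + 30 + 31 + 30 + 31 + 31 + 28 + 31 + 30 + 31 + 30 + 31 + 31 + 30 + 31 + 30 + 31 + 31 + 28 + 31 + 30 + 31 + 30 + 31 + 31 + 30 + 28 = 1062.

1062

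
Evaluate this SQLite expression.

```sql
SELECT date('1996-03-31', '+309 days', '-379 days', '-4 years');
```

1992-01-21

Applying '+309 days' to 1996-03-31: counting 309 days forward gives 1997-02-03.
Applying '-379 days' to 1997-02-03: counting 379 days back gives 1996-01-21.
Adding -4 years to 1996-01-21 gives 1992-01-21.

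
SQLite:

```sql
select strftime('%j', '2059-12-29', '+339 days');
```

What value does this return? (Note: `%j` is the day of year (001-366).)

First apply '+339 days': 2059-12-29 → 2060-12-02.
Day-of-year for 2060-12-02: days since 2060-01-01 inclusive = 337, zero-padded to 337.

337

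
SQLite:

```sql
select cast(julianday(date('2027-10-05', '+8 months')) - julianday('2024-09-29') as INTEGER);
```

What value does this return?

Adding +8 months to 2027-10-05 gives 2028-06-05.
1 day remains in September 2024 after the 29th (30 − 29).
Full months from October 2024 through May 2028 contribute their day counts.
Then 5 days into June 2028.
Total: 1 + 31 + 30 + 31 + 31 + 28 + 31 + 30 + 31 + 30 + 31 + 31 + 30 + 31 + 30 + 31 + 31 + 28 + 31 + 30 + 31 + 30 + 31 + 31 + 30 + 31 + 30 + 31 + 31 + 28 + 31 + 30 + 31 + 30 + 31 + 31 + 30 + 31 + 30 + 31 + 31 + 29 + 31 + 30 + 31 + 5 = 1345.

1345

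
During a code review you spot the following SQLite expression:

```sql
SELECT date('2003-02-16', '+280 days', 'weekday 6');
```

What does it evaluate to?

Applying '+280 days' to 2003-02-16: counting 280 days forward gives 2003-11-23.
`weekday 6` advances to the next Saturday; 2003-11-23 is a Sunday, so it moves forward to 2003-11-29.

2003-11-29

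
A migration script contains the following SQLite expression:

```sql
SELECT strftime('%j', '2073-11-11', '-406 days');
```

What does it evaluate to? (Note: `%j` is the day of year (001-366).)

275

First apply '-406 days': 2073-11-11 → 2072-10-01.
Day-of-year for 2072-10-01: days since 2072-01-01 inclusive = 275, zero-padded to 275.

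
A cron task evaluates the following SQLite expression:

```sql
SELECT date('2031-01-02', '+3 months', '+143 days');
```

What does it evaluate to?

2031-08-23

Adding +3 months to 2031-01-02 gives 2031-04-02.
Applying '+143 days' to 2031-04-02: counting 143 days forward gives 2031-08-23.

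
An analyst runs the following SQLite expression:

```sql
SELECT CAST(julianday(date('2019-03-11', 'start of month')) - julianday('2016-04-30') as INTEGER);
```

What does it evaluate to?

`start of month` rewinds 2019-03-11 to 2019-03-01.
0 days remain in April 2016 after the 30th (30 − 30).
Full months from May 2016 through February 2019 contribute their day counts.
Then 1 day into March 2019.
Total: 0 + 31 + 30 + 31 + 31 + 30 + 31 + 30 + 31 + 31 + 28 + 31 + 30 + 31 + 30 + 31 + 31 + 30 + 31 + 30 + 31 + 31 + 28 + 31 + 30 + 31 + 30 + 31 + 31 + 30 + 31 + 30 + 31 + 31 + 28 + 1 = 1035.

1035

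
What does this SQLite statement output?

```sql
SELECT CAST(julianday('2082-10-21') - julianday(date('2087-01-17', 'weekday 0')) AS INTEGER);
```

`weekday 0` advances to the next Sunday; 2087-01-17 is a Friday, so it moves forward to 2087-01-19.
10 days remain in October 2082 after the 21st (31 − 21).
Full months from November 2082 through December 2086 contribute their day counts.
Then 19 days into January 2087.
Total: 10 + 30 + 31 + 31 + 28 + 31 + 30 + 31 + 30 + 31 + 31 + 30 + 31 + 30 + 31 + 31 + 29 + 31 + 30 + 31 + 30 + 31 + 31 + 30 + 31 + 30 + 31 + 31 + 28 + 31 + 30 + 31 + 30 + 31 + 31 + 30 + 31 + 30 + 31 + 31 + 28 + 31 + 30 + 31 + 30 + 31 + 31 + 30 + 31 + 30 + 31 + 19 = 1551.
The subtraction is earlier − later, so the result is −1551 → -1551.

-1551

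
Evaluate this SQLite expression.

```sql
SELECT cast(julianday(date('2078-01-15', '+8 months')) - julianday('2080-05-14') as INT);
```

-607

Adding +8 months to 2078-01-15 gives 2078-09-15.
15 days remain in September 2078 after the 15th (30 − 15).
Full months from October 2078 through April 2080 contribute their day counts.
Then 14 days into May 2080.
Total: 15 + 31 + 30 + 31 + 31 + 28 + 31 + 30 + 31 + 30 + 31 + 31 + 30 + 31 + 30 + 31 + 31 + 29 + 31 + 30 + 14 = 607.
The subtraction is earlier − later, so the result is −607 → -607.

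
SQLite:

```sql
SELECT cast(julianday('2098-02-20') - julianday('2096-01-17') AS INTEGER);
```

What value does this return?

14 days remain in January 2096 after the 17th (31 − 17).
Full months from February 2096 through January 2098 contribute their day counts.
Then 20 days into February 2098.
Total: 14 + 29 + 31 + 30 + 31 + 30 + 31 + 31 + 30 + 31 + 30 + 31 + 31 + 28 + 31 + 30 + 31 + 30 + 31 + 31 + 30 + 31 + 30 + 31 + 31 + 20 = 765.

765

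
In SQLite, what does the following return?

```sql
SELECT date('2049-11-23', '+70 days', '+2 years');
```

Applying '+70 days' to 2049-11-23: counting 70 days forward gives 2050-02-01.
Adding +2 years to 2050-02-01 gives 2052-02-01.

2052-02-01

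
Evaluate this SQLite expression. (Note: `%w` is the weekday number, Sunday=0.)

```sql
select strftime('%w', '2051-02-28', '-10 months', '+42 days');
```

4

First apply '-10 months', '+42 days': 2051-02-28 → 2050-06-09.
2050-06-09 is a Thursday; with Sunday=0 that is 4.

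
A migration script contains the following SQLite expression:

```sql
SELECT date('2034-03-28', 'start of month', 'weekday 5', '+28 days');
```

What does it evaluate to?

2034-03-31

`start of month` rewinds 2034-03-28 to 2034-03-01.
`weekday 5` advances to the next Friday; 2034-03-01 is a Wednesday, so it moves forward to 2034-03-03.
Advancing 28 more days within March lands on 2034-03-31.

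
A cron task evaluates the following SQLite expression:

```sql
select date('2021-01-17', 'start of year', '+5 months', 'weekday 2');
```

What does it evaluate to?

`start of year` rewinds 2021-01-17 to 2021-01-01.
Adding +5 months to 2021-01-01 gives 2021-06-01.
`weekday 2` advances to the next Tuesday; 2021-06-01 is already a Tuesday, so it stays at 2021-06-01.

2021-06-01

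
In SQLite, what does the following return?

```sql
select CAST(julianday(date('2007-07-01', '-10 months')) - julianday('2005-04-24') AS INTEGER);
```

495

Adding -10 months to 2007-07-01 gives 2006-09-01.
6 days remain in April 2005 after the 24th (30 − 24).
Full months from May 2005 through August 2006 contribute their day counts.
Then 1 day into September 2006.
Total: 6 + 31 + 30 + 31 + 31 + 30 + 31 + 30 + 31 + 31 + 28 + 31 + 30 + 31 + 30 + 31 + 31 + 1 = 495.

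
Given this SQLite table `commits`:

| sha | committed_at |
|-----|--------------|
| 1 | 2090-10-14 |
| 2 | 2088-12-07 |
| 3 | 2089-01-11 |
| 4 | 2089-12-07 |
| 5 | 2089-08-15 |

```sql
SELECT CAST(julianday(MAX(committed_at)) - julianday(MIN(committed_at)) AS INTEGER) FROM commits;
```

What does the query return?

MIN = 2088-12-07, MAX = 2090-10-14.
24 days remain in December 2088 after the 7th (31 − 7).
Full months from January 2089 through September 2090 contribute their day counts.
Then 14 days into October 2090.
Total: 24 + 31 + 28 + 31 + 30 + 31 + 30 + 31 + 31 + 30 + 31 + 30 + 31 + 31 + 28 + 31 + 30 + 31 + 30 + 31 + 31 + 30 + 14 = 676.

676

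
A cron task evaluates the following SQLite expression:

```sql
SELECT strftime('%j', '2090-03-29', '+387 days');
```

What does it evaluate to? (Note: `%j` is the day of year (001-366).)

First apply '+387 days': 2090-03-29 → 2091-04-20.
Day-of-year for 2091-04-20: days since 2091-01-01 inclusive = 110, zero-padded to 110.

110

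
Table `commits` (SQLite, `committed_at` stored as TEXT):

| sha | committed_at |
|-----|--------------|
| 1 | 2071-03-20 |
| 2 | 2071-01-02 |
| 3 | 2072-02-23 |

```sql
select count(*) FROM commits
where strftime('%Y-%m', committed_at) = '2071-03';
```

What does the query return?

1

Rows with year-month 2071-03: 2071-03-20 → 1.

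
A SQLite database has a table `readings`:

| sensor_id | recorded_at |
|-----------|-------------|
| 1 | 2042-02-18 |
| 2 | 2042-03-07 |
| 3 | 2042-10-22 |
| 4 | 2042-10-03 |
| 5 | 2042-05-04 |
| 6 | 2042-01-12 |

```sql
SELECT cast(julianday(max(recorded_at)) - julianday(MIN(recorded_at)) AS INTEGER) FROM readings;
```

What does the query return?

283

MIN = 2042-01-12, MAX = 2042-10-22.
19 days remain in January 2042 after the 12th (31 − 12).
Full months from February 2042 through September 2042 contribute their day counts.
Then 22 days into October 2042.
Total: 19 + 28 + 31 + 30 + 31 + 30 + 31 + 31 + 30 + 22 = 283.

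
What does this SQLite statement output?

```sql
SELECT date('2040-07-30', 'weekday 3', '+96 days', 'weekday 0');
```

2040-11-11

`weekday 3` advances to the next Wednesday; 2040-07-30 is a Monday, so it moves forward to 2040-08-01.
Applying '+96 days' to 2040-08-01: counting 96 days forward gives 2040-11-05.
`weekday 0` advances to the next Sunday; 2040-11-05 is a Monday, so it moves forward to 2040-11-11.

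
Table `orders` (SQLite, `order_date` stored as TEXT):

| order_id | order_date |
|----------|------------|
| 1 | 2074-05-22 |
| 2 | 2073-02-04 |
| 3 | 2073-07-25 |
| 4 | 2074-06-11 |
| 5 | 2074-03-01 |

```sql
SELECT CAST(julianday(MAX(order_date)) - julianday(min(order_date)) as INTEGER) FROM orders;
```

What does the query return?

492

MIN = 2073-02-04, MAX = 2074-06-11.
24 days remain in February 2073 after the 4th (28 − 4).
Full months from March 2073 through May 2074 contribute their day counts.
Then 11 days into June 2074.
Total: 24 + 31 + 30 + 31 + 30 + 31 + 31 + 30 + 31 + 30 + 31 + 31 + 28 + 31 + 30 + 31 + 11 = 492.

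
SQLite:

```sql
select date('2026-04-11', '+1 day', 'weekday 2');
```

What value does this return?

Advancing 1 more day within April lands on 2026-04-12.
`weekday 2` advances to the next Tuesday; 2026-04-12 is a Sunday, so it moves forward to 2026-04-14.

2026-04-14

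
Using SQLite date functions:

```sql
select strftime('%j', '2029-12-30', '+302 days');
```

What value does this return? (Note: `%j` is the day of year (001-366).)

First apply '+302 days': 2029-12-30 → 2030-10-28.
Day-of-year for 2030-10-28: days since 2030-01-01 inclusive = 301, zero-padded to 301.

301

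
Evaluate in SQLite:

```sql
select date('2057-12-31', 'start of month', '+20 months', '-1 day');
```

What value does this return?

`start of month` rewinds 2057-12-31 to 2057-12-01.
Adding +20 months to 2057-12-01 gives 2059-08-01.
Going back 1 day from 2059-08-01 reaches 2059-07-31 (last day of July, 31 days).

2059-07-31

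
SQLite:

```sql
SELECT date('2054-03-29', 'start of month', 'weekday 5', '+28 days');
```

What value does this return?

`start of month` rewinds 2054-03-29 to 2054-03-01.
`weekday 5` advances to the next Friday; 2054-03-01 is a Sunday, so it moves forward to 2054-03-06.
March 2054 has 31 days; 25 remain after the 6th, so 26 days reach 2054-04-01.
Advancing 2 more days within April lands on 2054-04-03.

2054-04-03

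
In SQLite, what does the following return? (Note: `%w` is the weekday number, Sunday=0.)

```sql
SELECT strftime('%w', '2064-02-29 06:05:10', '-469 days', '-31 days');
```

2

First apply '-469 days', '-31 days': 2064-02-29 06:05:10 → 2062-10-17 06:05:10.
2062-10-17 is a Tuesday; with Sunday=0 that is 2.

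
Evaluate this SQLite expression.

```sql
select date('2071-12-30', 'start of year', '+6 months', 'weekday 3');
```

`start of year` rewinds 2071-12-30 to 2071-01-01.
Adding +6 months to 2071-01-01 gives 2071-07-01.
`weekday 3` advances to the next Wednesday; 2071-07-01 is already a Wednesday, so it stays at 2071-07-01.

2071-07-01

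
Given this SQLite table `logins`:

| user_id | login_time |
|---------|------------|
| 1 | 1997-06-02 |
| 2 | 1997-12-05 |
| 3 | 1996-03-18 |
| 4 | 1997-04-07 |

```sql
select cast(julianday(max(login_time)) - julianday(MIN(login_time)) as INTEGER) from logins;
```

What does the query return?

MIN = 1996-03-18, MAX = 1997-12-05.
13 days remain in March 1996 after the 18th (31 − 18).
Full months from April 1996 through November 1997 contribute their day counts.
Then 5 days into December 1997.
Total: 13 + 30 + 31 + 30 + 31 + 31 + 30 + 31 + 30 + 31 + 31 + 28 + 31 + 30 + 31 + 30 + 31 + 31 + 30 + 31 + 30 + 5 = 627.

627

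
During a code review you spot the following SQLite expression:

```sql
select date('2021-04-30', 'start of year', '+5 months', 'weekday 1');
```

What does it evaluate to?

`start of year` rewinds 2021-04-30 to 2021-01-01.
Adding +5 months to 2021-01-01 gives 2021-06-01.
`weekday 1` advances to the next Monday; 2021-06-01 is a Tuesday, so it moves forward to 2021-06-07.

2021-06-07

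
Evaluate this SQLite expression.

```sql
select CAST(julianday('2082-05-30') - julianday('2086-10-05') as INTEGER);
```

-1589

1 day remains in May 2082 after the 30th (31 − 30).
Full months from June 2082 through September 2086 contribute their day counts.
Then 5 days into October 2086.
Total: 1 + 30 + 31 + 31 + 30 + 31 + 30 + 31 + 31 + 28 + 31 + 30 + 31 + 30 + 31 + 31 + 30 + 31 + 30 + 31 + 31 + 29 + 31 + 30 + 31 + 30 + 31 + 31 + 30 + 31 + 30 + 31 + 31 + 28 + 31 + 30 + 31 + 30 + 31 + 31 + 30 + 31 + 30 + 31 + 31 + 28 + 31 + 30 + 31 + 30 + 31 + 31 + 30 + 5 = 1589.
The subtraction is earlier − later, so the result is −1589 → -1589.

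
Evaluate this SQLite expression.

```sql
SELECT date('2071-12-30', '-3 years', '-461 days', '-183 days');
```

Adding -3 years to 2071-12-30 gives 2068-12-30.
Applying '-461 days' to 2068-12-30: counting 461 days back gives 2067-09-26.
Applying '-183 days' to 2067-09-26: counting 183 days back gives 2067-03-27.

2067-03-27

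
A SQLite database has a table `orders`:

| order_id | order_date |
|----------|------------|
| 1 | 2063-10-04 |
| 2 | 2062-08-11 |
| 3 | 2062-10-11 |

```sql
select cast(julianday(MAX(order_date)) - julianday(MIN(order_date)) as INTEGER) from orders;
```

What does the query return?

MIN = 2062-08-11, MAX = 2063-10-04.
20 days remain in August 2062 after the 11th (31 − 11).
Full months from September 2062 through September 2063 contribute their day counts.
Then 4 days into October 2063.
Total: 20 + 30 + 31 + 30 + 31 + 31 + 28 + 31 + 30 + 31 + 30 + 31 + 31 + 30 + 4 = 419.

419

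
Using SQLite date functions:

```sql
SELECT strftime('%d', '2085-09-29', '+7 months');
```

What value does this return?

First apply '+7 months': 2085-09-29 → 2086-04-29.
`%d` extracts the 2-digit day of month: 29.

29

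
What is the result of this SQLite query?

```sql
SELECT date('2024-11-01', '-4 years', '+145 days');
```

2021-03-26

Adding -4 years to 2024-11-01 gives 2020-11-01.
Applying '+145 days' to 2020-11-01: counting 145 days forward gives 2021-03-26.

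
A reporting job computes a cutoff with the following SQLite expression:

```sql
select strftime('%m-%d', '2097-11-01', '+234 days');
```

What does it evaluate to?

06-23

First apply '+234 days': 2097-11-01 → 2098-06-23.
`%m-%d` extracts the month-day: 06-23.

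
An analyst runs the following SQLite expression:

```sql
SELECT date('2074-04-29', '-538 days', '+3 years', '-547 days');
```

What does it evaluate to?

2074-05-09

Applying '-538 days' to 2074-04-29: counting 538 days back gives 2072-11-07.
Adding +3 years to 2072-11-07 gives 2075-11-07.
Applying '-547 days' to 2075-11-07: counting 547 days back gives 2074-05-09.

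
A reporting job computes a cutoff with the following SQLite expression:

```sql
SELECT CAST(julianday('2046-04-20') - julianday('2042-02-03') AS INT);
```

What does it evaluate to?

25 days remain in February 2042 after the 3rd (28 − 3).
Full months from March 2042 through March 2046 contribute their day counts.
Then 20 days into April 2046.
Total: 25 + 31 + 30 + 31 + 30 + 31 + 31 + 30 + 31 + 30 + 31 + 31 + 28 + 31 + 30 + 31 + 30 + 31 + 31 + 30 + 31 + 30 + 31 + 31 + 29 + 31 + 30 + 31 + 30 + 31 + 31 + 30 + 31 + 30 + 31 + 31 + 28 + 31 + 30 + 31 + 30 + 31 + 31 + 30 + 31 + 30 + 31 + 31 + 28 + 31 + 20 = 1537.

1537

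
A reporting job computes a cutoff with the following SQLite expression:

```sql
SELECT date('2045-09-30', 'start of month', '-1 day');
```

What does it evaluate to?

`start of month` rewinds 2045-09-30 to 2045-09-01.
Going back 1 day from 2045-09-01 reaches 2045-08-31 (last day of August, 31 days).

2045-08-31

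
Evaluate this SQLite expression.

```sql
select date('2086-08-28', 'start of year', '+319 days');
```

`start of year` rewinds 2086-08-28 to 2086-01-01.
Applying '+319 days' to 2086-01-01: counting 319 days forward gives 2086-11-16.

2086-11-16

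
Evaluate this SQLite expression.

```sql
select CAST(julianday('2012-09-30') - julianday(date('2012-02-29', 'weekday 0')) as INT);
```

`weekday 0` advances to the next Sunday; 2012-02-29 is a Wednesday, so it moves forward to 2012-03-04.
27 days remain in March 2012 after the 4th (31 − 4).
April 2012: 30 days.
May 2012: 31 days.
June 2012: 30 days.
July 2012: 31 days.
August 2012: 31 days.
Then 30 days into September 2012.
Total: 27 + 30 + 31 + 30 + 31 + 31 + 30 = 210.

210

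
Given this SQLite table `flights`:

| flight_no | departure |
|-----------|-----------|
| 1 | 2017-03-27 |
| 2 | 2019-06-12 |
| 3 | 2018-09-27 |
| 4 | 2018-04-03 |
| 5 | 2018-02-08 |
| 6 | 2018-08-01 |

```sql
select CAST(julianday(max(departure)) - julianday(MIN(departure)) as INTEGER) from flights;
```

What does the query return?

807

MIN = 2017-03-27, MAX = 2019-06-12.
4 days remain in March 2017 after the 27th (31 − 27).
Full months from April 2017 through May 2019 contribute their day counts.
Then 12 days into June 2019.
Total: 4 + 30 + 31 + 30 + 31 + 31 + 30 + 31 + 30 + 31 + 31 + 28 + 31 + 30 + 31 + 30 + 31 + 31 + 30 + 31 + 30 + 31 + 31 + 28 + 31 + 30 + 31 + 12 = 807.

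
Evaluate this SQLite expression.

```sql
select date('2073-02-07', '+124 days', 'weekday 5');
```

2073-06-16

Applying '+124 days' to 2073-02-07: counting 124 days forward gives 2073-06-11.
`weekday 5` advances to the next Friday; 2073-06-11 is a Sunday, so it moves forward to 2073-06-16.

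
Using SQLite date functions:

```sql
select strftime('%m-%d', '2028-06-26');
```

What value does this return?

06-26

`%m-%d` extracts the month-day: 06-26.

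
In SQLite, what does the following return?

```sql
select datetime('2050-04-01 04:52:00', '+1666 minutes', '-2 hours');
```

1666 minutes = 27h 46m; +1666 minutes from 2050-04-01 04:52:00 is 2050-04-02 08:38:00 (crosses midnight).
-2 hours from 2050-04-02 08:38:00 is 2050-04-02 06:38:00.

2050-04-02 06:38:00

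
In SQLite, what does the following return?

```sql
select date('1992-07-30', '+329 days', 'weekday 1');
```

Applying '+329 days' to 1992-07-30: counting 329 days forward gives 1993-06-24.
`weekday 1` advances to the next Monday; 1993-06-24 is a Thursday, so it moves forward to 1993-06-28.

1993-06-28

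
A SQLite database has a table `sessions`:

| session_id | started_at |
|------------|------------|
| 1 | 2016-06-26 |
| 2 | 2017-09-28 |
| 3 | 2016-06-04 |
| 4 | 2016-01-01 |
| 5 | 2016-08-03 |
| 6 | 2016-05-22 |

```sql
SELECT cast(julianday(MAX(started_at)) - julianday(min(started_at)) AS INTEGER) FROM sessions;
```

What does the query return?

636

MIN = 2016-01-01, MAX = 2017-09-28.
30 days remain in January 2016 after the 1st (31 − 1).
Full months from February 2016 through August 2017 contribute their day counts.
Then 28 days into September 2017.
Total: 30 + 29 + 31 + 30 + 31 + 30 + 31 + 31 + 30 + 31 + 30 + 31 + 31 + 28 + 31 + 30 + 31 + 30 + 31 + 31 + 28 = 636.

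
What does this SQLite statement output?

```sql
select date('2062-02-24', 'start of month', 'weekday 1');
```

2062-02-06

`start of month` rewinds 2062-02-24 to 2062-02-01.
`weekday 1` advances to the next Monday; 2062-02-01 is a Wednesday, so it moves forward to 2062-02-06.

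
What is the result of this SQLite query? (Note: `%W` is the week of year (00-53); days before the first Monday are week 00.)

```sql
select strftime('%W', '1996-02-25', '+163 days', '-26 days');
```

28

First apply '+163 days', '-26 days': 1996-02-25 → 1996-07-11.
1996-07-11 is a Thursday. SQLite's %W counts Mondays since the year started; the result is 28.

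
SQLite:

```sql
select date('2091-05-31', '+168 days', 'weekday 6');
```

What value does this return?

2091-11-17

Applying '+168 days' to 2091-05-31: counting 168 days forward gives 2091-11-15.
`weekday 6` advances to the next Saturday; 2091-11-15 is a Thursday, so it moves forward to 2091-11-17.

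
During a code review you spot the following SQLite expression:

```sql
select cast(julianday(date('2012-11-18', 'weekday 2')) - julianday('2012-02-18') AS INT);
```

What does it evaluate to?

`weekday 2` advances to the next Tuesday; 2012-11-18 is a Sunday, so it moves forward to 2012-11-20.
11 days remain in February 2012 after the 18th (29 − 18).
Full months from March 2012 through October 2012 contribute their day counts.
Then 20 days into November 2012.
Total: 11 + 31 + 30 + 31 + 30 + 31 + 31 + 30 + 31 + 20 = 276.

276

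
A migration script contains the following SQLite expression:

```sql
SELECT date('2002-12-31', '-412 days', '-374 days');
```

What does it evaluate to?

Applying '-412 days' to 2002-12-31: counting 412 days back gives 2001-11-14.
Applying '-374 days' to 2001-11-14: counting 374 days back gives 2000-11-05.

2000-11-05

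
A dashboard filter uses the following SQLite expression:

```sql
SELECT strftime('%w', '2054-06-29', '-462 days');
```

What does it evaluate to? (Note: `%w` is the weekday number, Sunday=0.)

First apply '-462 days': 2054-06-29 → 2053-03-24.
2053-03-24 is a Monday; with Sunday=0 that is 1.

1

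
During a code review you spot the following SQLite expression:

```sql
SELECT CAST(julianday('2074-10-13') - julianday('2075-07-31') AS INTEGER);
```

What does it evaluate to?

18 days remain in October 2074 after the 13th (31 − 13).
Full months from November 2074 through June 2075 contribute their day counts.
Then 31 days into July 2075.
Total: 18 + 30 + 31 + 31 + 28 + 31 + 30 + 31 + 30 + 31 = 291.
The subtraction is earlier − later, so the result is −291 → -291.

-291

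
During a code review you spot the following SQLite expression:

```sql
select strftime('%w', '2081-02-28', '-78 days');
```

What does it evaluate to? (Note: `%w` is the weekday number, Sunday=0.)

4

First apply '-78 days': 2081-02-28 → 2080-12-12.
2080-12-12 is a Thursday; with Sunday=0 that is 4.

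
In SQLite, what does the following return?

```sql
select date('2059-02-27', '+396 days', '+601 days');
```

Applying '+396 days' to 2059-02-27: counting 396 days forward gives 2060-03-29.
Applying '+601 days' to 2060-03-29: counting 601 days forward gives 2061-11-20.

2061-11-20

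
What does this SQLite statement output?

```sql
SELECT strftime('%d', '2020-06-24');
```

`%d` extracts the 2-digit day of month: 24.

24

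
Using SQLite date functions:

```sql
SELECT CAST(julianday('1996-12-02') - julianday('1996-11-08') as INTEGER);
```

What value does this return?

24

22 days remain in November 1996 after the 8th (30 − 8).
Then 2 days into December 1996.
Total: 22 + 2 = 24.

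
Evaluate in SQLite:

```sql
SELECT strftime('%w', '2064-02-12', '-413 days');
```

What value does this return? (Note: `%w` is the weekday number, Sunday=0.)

First apply '-413 days': 2064-02-12 → 2062-12-26.
2062-12-26 is a Tuesday; with Sunday=0 that is 2.

2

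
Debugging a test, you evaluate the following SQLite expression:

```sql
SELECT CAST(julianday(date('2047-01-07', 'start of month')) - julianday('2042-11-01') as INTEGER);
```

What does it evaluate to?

1522

`start of month` rewinds 2047-01-07 to 2047-01-01.
29 days remain in November 2042 after the 1st (30 − 1).
Full months from December 2042 through December 2046 contribute their day counts.
Then 1 day into January 2047.
Total: 29 + 31 + 31 + 28 + 31 + 30 + 31 + 30 + 31 + 31 + 30 + 31 + 30 + 31 + 31 + 29 + 31 + 30 + 31 + 30 + 31 + 31 + 30 + 31 + 30 + 31 + 31 + 28 + 31 + 30 + 31 + 30 + 31 + 31 + 30 + 31 + 30 + 31 + 31 + 28 + 31 + 30 + 31 + 30 + 31 + 31 + 30 + 31 + 30 + 31 + 1 = 1522.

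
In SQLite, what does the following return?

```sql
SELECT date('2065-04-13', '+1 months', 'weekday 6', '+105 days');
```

2065-08-29

Adding +1 month to 2065-04-13 gives 2065-05-13.
`weekday 6` advances to the next Saturday; 2065-05-13 is a Wednesday, so it moves forward to 2065-05-16.
Applying '+105 days' to 2065-05-16: counting 105 days forward gives 2065-08-29.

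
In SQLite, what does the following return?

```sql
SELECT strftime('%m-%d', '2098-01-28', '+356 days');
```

01-19

First apply '+356 days': 2098-01-28 → 2099-01-19.
`%m-%d` extracts the month-day: 01-19.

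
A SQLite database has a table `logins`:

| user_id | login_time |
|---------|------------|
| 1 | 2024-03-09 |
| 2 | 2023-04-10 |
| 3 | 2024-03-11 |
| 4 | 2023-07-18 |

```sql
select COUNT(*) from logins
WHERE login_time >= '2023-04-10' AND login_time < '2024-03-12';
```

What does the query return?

Rows in [2023-04-10, 2024-03-12): 2024-03-09, 2023-04-10, 2024-03-11, 2023-07-18 → 4 rows.

4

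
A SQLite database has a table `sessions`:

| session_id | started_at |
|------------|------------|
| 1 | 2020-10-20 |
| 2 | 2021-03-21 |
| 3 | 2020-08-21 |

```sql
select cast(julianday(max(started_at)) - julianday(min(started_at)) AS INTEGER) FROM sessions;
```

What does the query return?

MIN = 2020-08-21, MAX = 2021-03-21.
10 days remain in August 2020 after the 21st (31 − 21).
Full months from September 2020 through February 2021 contribute their day counts.
Then 21 days into March 2021.
Total: 10 + 30 + 31 + 30 + 31 + 31 + 28 + 21 = 212.

212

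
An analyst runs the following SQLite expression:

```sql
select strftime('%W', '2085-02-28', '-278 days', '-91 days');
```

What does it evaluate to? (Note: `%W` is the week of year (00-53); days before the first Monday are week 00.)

08

First apply '-278 days', '-91 days': 2085-02-28 → 2084-02-25.
2084-02-25 is a Friday. SQLite's %W counts Mondays since the year started; the result is 08.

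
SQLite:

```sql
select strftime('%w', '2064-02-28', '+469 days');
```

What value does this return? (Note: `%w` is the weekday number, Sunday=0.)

First apply '+469 days': 2064-02-28 → 2065-06-11.
2065-06-11 is a Thursday; with Sunday=0 that is 4.

4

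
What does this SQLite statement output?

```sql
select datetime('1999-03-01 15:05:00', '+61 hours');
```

+61 hours from 1999-03-01 15:05:00 is 1999-03-04 04:05:00 (crosses midnight).

1999-03-04 04:05:00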